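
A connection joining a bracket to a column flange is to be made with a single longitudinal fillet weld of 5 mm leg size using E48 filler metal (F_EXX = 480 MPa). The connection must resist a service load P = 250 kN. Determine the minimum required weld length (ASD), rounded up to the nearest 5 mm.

Throat t_e = 0.707 × 5 = 3.535 mm.
r_n/Ω = (0.6 × 480 × 3.535) / 2.0 = 509 N/mm = 0.509 kN/mm.
L_req = P / (r_n/Ω) = 250 / 0.509 = 491.1 mm total.
Round up → use L = 495 mm.

L = 495 mm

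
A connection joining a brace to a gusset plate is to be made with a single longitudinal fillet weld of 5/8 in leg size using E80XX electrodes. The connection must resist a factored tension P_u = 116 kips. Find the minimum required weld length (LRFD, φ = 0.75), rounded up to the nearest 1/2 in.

E80XX → F_EXX = 80 ksi.
Throat t_e = 0.707 × 0.625 = 0.4419 in.
φr_n = 0.75 × 0.6 × 80 × 0.4419 = 15.91 kips/in.
L_req = P_u / φr_n = 116 / 15.91 = 7.292 in total.
Round up → use L = 7.5 in.

L = 7.5 in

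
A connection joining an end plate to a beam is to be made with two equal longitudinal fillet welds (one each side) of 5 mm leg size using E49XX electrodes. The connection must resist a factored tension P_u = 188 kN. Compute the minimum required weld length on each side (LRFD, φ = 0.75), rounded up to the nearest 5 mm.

E49XX → F_EXX = 490 MPa.
Throat t_e = 0.707 × 5 = 3.535 mm.
φr_n = 0.75 × 0.6 × 490 × 3.535 × 10⁻³ = 0.7795 kN/mm.
L_req = P_u / φr_n = 188 / 0.7795 = 241.2 mm total.
Per side: 241.2 / 2 = 120.6 mm.
Round up → use L = 125 mm on each side.

L = 125 mm on each side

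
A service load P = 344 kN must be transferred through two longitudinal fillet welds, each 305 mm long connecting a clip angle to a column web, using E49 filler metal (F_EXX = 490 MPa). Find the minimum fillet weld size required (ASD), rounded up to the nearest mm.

w = 6 mm

Total weld length L = 610 mm.
Required throat t_e = P × Ω / (0.6 F_EXX × L) = 344 × 2.0 / (0.6 × 490 × 610 × 10⁻³) = 3.836 mm.
Required leg w = t_e / 0.707 = 5.426 mm → use 6 mm.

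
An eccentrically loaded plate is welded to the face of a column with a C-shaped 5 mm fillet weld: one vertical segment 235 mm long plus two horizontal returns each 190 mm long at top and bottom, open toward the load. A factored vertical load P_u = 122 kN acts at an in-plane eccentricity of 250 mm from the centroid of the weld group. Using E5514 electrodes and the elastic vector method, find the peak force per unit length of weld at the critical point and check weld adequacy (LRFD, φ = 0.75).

E55XX → F_EXX = 550 MPa.
Total weld length L_w = 615 mm. Treat welds as unit-width lines.
Centroid: x̄ = 2×190×95 / 615 = 58.7 mm from the vertical weld.
Polar moment about centroid: J = I_x + I_y = [235³/12 + 2×190×117.5²] + [235×58.7² + 2(190³/12 + 190×36.3²)] = 8781000 mm³.
Direct shear f_v = P/L_w = 122×10³ / 615 = 198.4 N/mm (vertical).
Torsion M = P·e = 122×10³ × 250 = 30500000 N·mm.
Critical point at (x, y) = (131.3, 117.5) from centroid. f_tx = M·y/J = 408.1 N/mm; f_ty = M·x/J = 456 N/mm.
Resultant f_max = √[f_tx² + (f_v + f_ty)²] = √[408.1² + (198.4 + 456)²] = 771.2 N/mm.
Capacity per unit length: φr_n = 0.75 × 0.6 × 550 × (0.707 × 5) = 874.9 N/mm.
771.2 ≤ 874.9 → adequate.

f_max ≈ 771 N/mm; adequate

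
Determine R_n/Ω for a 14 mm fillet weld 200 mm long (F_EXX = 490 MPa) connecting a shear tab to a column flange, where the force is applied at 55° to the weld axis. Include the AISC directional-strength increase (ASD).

R_n/Ω ≈ 399 kN

t_e = 0.707 × 14 = 9.898 mm; A_we = 9.898 × 200 = 1980 mm².
Directional factor: 1.0 + 0.5 sin^1.5(55°) = 1.371.
F_nw = 0.6 × 490 × 1.371 = 403 MPa.
R_n/Ω = (403 × 1980) / 2.0 × 10⁻³ = 398.9 kN.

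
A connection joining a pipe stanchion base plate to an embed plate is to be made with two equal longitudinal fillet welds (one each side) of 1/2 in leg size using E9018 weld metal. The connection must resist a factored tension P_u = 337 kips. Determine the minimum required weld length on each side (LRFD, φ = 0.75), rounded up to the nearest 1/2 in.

E90XX → F_EXX = 90 ksi.
Throat t_e = 0.707 × 0.5 = 0.3535 in.
φr_n = 0.75 × 0.6 × 90 × 0.3535 = 14.32 kips/in.
L_req = P_u / φr_n = 337 / 14.32 = 23.54 in total.
Per side: 23.54 / 2 = 11.77 in.
Round up → use L = 12 in on each side.

L = 12 in on each side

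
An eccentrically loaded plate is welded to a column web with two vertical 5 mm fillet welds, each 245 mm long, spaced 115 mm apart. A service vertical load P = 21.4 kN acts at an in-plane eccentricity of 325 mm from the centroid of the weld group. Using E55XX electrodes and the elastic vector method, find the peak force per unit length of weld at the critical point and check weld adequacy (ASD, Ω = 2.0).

f_max ≈ 253 N/mm; adequate

E55XX → F_EXX = 550 MPa.
Total weld length L_w = 490 mm. Treat welds as unit-width lines.
Polar moment about centroid: J = 2[d³/12 + d(b/2)²] = 2[245³/12 + 245×57.5²] = 4071000 mm³.
Direct shear f_v = P/L_w = 21.4×10³ / 490 = 43.67 N/mm (vertical).
Torsion M = P·e = 21.4×10³ × 325 = 6955000 N·mm.
Critical point at (x, y) = (57.5, 122.5) from centroid. f_tx = M·y/J = 209.3 N/mm; f_ty = M·x/J = 98.23 N/mm.
Resultant f_max = √[f_tx² + (f_v + f_ty)²] = √[209.3² + (43.67 + 98.23)²] = 252.9 N/mm.
Capacity per unit length: r_n/Ω = (1/2.0) × 0.6 × 550 × (0.707 × 5) = 583.3 N/mm.
252.9 ≤ 583.3 → adequate.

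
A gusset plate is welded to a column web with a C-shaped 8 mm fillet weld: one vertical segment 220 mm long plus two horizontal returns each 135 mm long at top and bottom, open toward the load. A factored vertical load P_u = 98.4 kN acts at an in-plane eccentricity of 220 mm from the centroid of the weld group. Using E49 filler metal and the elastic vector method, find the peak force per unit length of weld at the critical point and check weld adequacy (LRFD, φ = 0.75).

E49XX → F_EXX = 490 MPa.
Total weld length L_w = 490 mm. Treat welds as unit-width lines.
Centroid: x̄ = 2×135×67.5 / 490 = 37.19 mm from the vertical weld.
Polar moment about centroid: J = I_x + I_y = [220³/12 + 2×135×110²] + [220×37.19² + 2(135³/12 + 135×30.31²)] = 5117000 mm³.
Direct shear f_v = P/L_w = 98.4×10³ / 490 = 200.8 N/mm (vertical).
Torsion M = P·e = 98.4×10³ × 220 = 21648000 N·mm.
Critical point at (x, y) = (97.81, 110) from centroid. f_tx = M·y/J = 465.4 N/mm; f_ty = M·x/J = 413.8 N/mm.
Resultant f_max = √[f_tx² + (f_v + f_ty)²] = √[465.4² + (200.8 + 413.8)²] = 770.9 N/mm.
Capacity per unit length: φr_n = 0.75 × 0.6 × 490 × (0.707 × 8) = 1247 N/mm.
770.9 ≤ 1247 → adequate.

f_max ≈ 771 N/mm; adequate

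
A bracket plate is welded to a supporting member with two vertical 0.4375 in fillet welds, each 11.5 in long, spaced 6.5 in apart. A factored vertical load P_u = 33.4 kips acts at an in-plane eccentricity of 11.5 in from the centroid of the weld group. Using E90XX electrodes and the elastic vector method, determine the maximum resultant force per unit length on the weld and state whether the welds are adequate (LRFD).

f_max ≈ 5.96 kip/in; adequate

E90XX → F_EXX = 90 ksi.
Total weld length L_w = 23 in. Treat welds as unit-width lines.
Polar moment about centroid: J = 2[d³/12 + d(b/2)²] = 2[11.5³/12 + 11.5×3.25²] = 496.4 in³.
Direct shear f_v = P/L_w = 33.4 / 23 = 1.452 kip/in (vertical).
Torsion M = P·e = 33.4 × 11.5 = 384.1 kip·in.
Critical point at (x, y) = (3.25, 5.75) from centroid. f_tx = M·y/J = 4.449 kip/in; f_ty = M·x/J = 2.515 kip/in.
Resultant f_max = √[f_tx² + (f_v + f_ty)²] = √[4.449² + (1.452 + 2.515)²] = 5.961 kip/in.
Capacity per unit length: φr_n = 0.75 × 0.6 × 90 × (0.707 × 0.4375) = 12.53 kip/in.
5.961 ≤ 12.53 → adequate.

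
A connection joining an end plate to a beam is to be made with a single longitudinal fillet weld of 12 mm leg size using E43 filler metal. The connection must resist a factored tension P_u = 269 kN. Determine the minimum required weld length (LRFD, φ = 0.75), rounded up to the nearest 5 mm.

L = 165 mm

E43XX → F_EXX = 430 MPa.
Throat t_e = 0.707 × 12 = 8.484 mm.
φr_n = 0.75 × 0.6 × 430 × 8.484 × 10⁻³ = 1.642 kN/mm.
L_req = P_u / φr_n = 269 / 1.642 = 163.9 mm total.
Round up → use L = 165 mm.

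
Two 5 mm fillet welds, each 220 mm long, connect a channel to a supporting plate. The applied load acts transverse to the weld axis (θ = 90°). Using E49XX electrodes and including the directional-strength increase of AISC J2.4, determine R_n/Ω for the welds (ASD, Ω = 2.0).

E49XX → F_EXX = 490 MPa.
t_e = 0.707 × 5 = 3.535 mm; A_we = 3.535 × 440 = 1555 mm².
Directional factor: 1.0 + 0.5 sin^1.5(90°) = 1.5.
F_nw = 0.6 × 490 × 1.5 = 441 MPa.
R_n/Ω = (441 × 1555) / 2.0 × 10⁻³ = 343 kN.

R_n/Ω ≈ 343 kN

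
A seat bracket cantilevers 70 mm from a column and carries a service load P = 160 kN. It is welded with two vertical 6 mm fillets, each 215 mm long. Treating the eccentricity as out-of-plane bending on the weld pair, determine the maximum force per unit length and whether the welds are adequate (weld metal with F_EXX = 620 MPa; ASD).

L_w = 2 × 215 = 430 mm; section modulus (unit throat) S = 2 × L²/6 = 15410 mm².
Direct shear f_v = P/L_w = 160×10³/430 = 372.1 N/mm.
Moment M = P × e = 160×10³ × 70 = 11200000 N·mm; bending f_b = M/S = 726.9 N/mm.
f_max = √(f_v² + f_b²) = √(372.1² + 726.9²) = 816.6 N/mm.
r_n/Ω = (1/2.0) × 0.6 × 620 × (0.707 × 6) = 789 N/mm → NOT adequate.

f_max ≈ 817 N/mm; NOT adequate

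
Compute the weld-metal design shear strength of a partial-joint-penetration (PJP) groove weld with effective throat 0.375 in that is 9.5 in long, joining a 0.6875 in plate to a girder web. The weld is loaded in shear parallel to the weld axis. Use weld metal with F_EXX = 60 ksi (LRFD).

φR_n ≈ 96.2 kips

Effective throat (given) t_e = 0.375 in.
A_we = 0.375 × 9.5 = 3.562 in².
F_nw = 0.6 F_EXX = 36 ksi.
φR_n = 0.75 × 36 × 3.562 = 96.19 kips.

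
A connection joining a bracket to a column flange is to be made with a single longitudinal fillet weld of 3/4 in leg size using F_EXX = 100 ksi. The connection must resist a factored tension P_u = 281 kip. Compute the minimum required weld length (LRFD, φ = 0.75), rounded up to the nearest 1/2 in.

Throat t_e = 0.707 × 0.75 = 0.5302 in.
φr_n = 0.75 × 0.6 × 100 × 0.5302 = 23.86 kip/in.
L_req = P_u / φr_n = 281 / 23.86 = 11.78 in total.
Round up → use L = 12 in.

L = 12 in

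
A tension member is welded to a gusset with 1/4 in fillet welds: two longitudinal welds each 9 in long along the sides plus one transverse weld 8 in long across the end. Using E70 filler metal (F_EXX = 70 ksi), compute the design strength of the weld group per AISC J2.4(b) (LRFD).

φR_n ≈ 152 kips

t_e = 0.707 × 0.25 = 0.1767 in.
R_nwl = 0.6 × 70 × 0.1767 × 18 = 133.6 kips (longitudinal, 2 welds).
R_nwt = 0.6 × 70 × 0.1767 × 8 = 59.39 kips (transverse, base value).
(i) R_nwl + R_nwt = 193 kips; (ii) 0.85 R_nwl + 1.5 R_nwt = 202.7 kips.
R_n = max = 202.7 kips [governs: (ii)]; φR_n = 152 kips.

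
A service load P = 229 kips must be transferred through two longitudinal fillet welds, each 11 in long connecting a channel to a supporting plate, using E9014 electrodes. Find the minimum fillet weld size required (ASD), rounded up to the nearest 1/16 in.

E90XX → F_EXX = 90 ksi.
Total weld length L = 22 in.
Required throat t_e = P × Ω / (0.6 F_EXX × L) = 229 × 2.0 / (0.6 × 90 × 22) = 0.3855 in.
Required leg w = t_e / 0.707 = 0.5453 in → use 9/16 in.

w = 9/16 in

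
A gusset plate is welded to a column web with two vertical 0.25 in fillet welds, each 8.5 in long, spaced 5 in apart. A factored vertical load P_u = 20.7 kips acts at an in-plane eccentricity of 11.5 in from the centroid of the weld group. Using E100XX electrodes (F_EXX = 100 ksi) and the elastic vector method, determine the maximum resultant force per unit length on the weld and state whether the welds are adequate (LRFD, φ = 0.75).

f_max ≈ 6.33 kip/in; adequate

Total weld length L_w = 17 in. Treat welds as unit-width lines.
Polar moment about centroid: J = 2[d³/12 + d(b/2)²] = 2[8.5³/12 + 8.5×2.5²] = 208.6 in³.
Direct shear f_v = P/L_w = 20.7 / 17 = 1.218 kip/in (vertical).
Torsion M = P·e = 20.7 × 11.5 = 238.05 kip·in.
Critical point at (x, y) = (2.5, 4.25) from centroid. f_tx = M·y/J = 4.85 kip/in; f_ty = M·x/J = 2.853 kip/in.
Resultant f_max = √[f_tx² + (f_v + f_ty)²] = √[4.85² + (1.218 + 2.853)²] = 6.332 kip/in.
Capacity per unit length: φr_n = 0.75 × 0.6 × 100 × (0.707 × 0.25) = 7.954 kip/in.
6.332 ≤ 7.954 → adequate.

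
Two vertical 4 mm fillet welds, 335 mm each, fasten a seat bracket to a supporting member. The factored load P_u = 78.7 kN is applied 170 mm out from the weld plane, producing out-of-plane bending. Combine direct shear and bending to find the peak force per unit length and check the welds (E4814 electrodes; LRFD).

f_max ≈ 376 N/mm; adequate

E48XX → F_EXX = 480 MPa.
L_w = 2 × 335 = 670 mm; section modulus (unit throat) S = 2 × L²/6 = 37410 mm².
Direct shear f_v = P/L_w = 78.7×10³/670 = 117.5 N/mm.
Moment M = P × e = 78.7×10³ × 170 = 13379000 N·mm; bending f_b = M/S = 357.6 N/mm.
f_max = √(f_v² + f_b²) = √(117.5² + 357.6²) = 376.4 N/mm.
φr_n = 0.75 × 0.6 × 480 × (0.707 × 4) = 610.8 N/mm → adequate.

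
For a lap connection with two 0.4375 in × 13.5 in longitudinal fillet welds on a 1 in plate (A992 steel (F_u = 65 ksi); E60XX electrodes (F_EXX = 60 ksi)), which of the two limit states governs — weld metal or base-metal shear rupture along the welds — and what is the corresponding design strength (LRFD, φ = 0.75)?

φR_n ≈ 225 kip (weld metal governs)

t_e = 0.707 × 0.4375 = 0.3093 in; L = 27 in.
Weld metal: φR_n = 0.75 × 0.6 × 60 × 0.3093 × 27 = 225.5 kip.
Base metal (shear rupture): φR_n = 0.75 × 0.6 × 65 × 1 × 27 = 789.8 kip.
Governing: weld metal.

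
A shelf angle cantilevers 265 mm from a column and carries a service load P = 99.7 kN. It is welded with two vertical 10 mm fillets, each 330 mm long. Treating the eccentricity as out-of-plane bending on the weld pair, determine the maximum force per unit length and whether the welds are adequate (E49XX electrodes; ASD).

f_max ≈ 743 N/mm; adequate

E49XX → F_EXX = 490 MPa.
L_w = 2 × 330 = 660 mm; section modulus (unit throat) S = 2 × L²/6 = 36300 mm².
Direct shear f_v = P/L_w = 99.7×10³/660 = 151.1 N/mm.
Moment M = P × e = 99.7×10³ × 265 = 26420000 N·mm; bending f_b = M/S = 727.8 N/mm.
f_max = √(f_v² + f_b²) = √(151.1² + 727.8²) = 743.3 N/mm.
r_n/Ω = (1/2.0) × 0.6 × 490 × (0.707 × 10) = 1039 N/mm → adequate.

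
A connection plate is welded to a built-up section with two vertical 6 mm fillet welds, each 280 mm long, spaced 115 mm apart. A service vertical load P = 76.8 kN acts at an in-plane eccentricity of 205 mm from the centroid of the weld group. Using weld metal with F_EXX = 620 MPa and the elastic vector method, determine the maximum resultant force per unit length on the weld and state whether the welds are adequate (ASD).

Total weld length L_w = 560 mm. Treat welds as unit-width lines.
Polar moment about centroid: J = 2[d³/12 + d(b/2)²] = 2[280³/12 + 280×57.5²] = 5510000 mm³.
Direct shear f_v = P/L_w = 76.8×10³ / 560 = 137.1 N/mm (vertical).
Torsion M = P·e = 76.8×10³ × 205 = 15744000 N·mm.
Critical point at (x, y) = (57.5, 140) from centroid. f_tx = M·y/J = 400 N/mm; f_ty = M·x/J = 164.3 N/mm.
Resultant f_max = √[f_tx² + (f_v + f_ty)²] = √[400² + (137.1 + 164.3)²] = 500.9 N/mm.
Capacity per unit length: r_n/Ω = (1/2.0) × 0.6 × 620 × (0.707 × 6) = 789 N/mm.
500.9 ≤ 789 → adequate.

f_max ≈ 501 N/mm; adequate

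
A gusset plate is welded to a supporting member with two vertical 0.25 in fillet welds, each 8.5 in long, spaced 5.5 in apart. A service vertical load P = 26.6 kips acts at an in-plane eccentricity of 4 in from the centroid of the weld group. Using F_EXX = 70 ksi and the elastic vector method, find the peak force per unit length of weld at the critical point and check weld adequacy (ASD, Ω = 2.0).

f_max ≈ 3.44 kip/in; adequate

Total weld length L_w = 17 in. Treat welds as unit-width lines.
Polar moment about centroid: J = 2[d³/12 + d(b/2)²] = 2[8.5³/12 + 8.5×2.75²] = 230.9 in³.
Direct shear f_v = P/L_w = 26.6 / 17 = 1.565 kip/in (vertical).
Torsion M = P·e = 26.6 × 4 = 106.4 kip·in.
Critical point at (x, y) = (2.75, 4.25) from centroid. f_tx = M·y/J = 1.958 kip/in; f_ty = M·x/J = 1.267 kip/in.
Resultant f_max = √[f_tx² + (f_v + f_ty)²] = √[1.958² + (1.565 + 1.267)²] = 3.443 kip/in.
Capacity per unit length: r_n/Ω = (1/2.0) × 0.6 × 70 × (0.707 × 0.25) = 3.712 kip/in.
3.443 ≤ 3.712 → adequate.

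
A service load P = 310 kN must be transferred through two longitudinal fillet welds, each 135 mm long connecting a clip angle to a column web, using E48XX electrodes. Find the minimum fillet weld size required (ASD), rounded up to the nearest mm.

w = 12 mm

E48XX → F_EXX = 480 MPa.
Total weld length L = 270 mm.
Required throat t_e = P × Ω / (0.6 F_EXX × L) = 310 × 2.0 / (0.6 × 480 × 270 × 10⁻³) = 7.973 mm.
Required leg w = t_e / 0.707 = 11.28 mm → use 12 mm.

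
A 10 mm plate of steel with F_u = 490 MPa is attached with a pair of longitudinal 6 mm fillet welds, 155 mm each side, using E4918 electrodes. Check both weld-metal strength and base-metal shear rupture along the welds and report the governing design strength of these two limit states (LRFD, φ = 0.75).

E49XX → F_EXX = 490 MPa.
t_e = 0.707 × 6 = 4.242 mm; L = 310 mm.
Weld metal: φR_n = 0.75 × 0.6 × 490 × 4.242 × 310 × 10⁻³ = 290 kN.
Base metal (shear rupture): φR_n = 0.75 × 0.6 × 490 × 10 × 310 × 10⁻³ = 683.5 kN.
Governing: weld metal.

φR_n ≈ 290 kN (weld metal governs)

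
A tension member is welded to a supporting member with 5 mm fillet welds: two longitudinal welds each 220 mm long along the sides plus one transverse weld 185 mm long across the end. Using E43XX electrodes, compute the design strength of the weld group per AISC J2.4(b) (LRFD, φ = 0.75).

E43XX → F_EXX = 430 MPa.
t_e = 0.707 × 5 = 3.535 mm.
R_nwl = 0.6 × 430 × 3.535 × 440 × 10⁻³ = 401.3 kN (longitudinal, 2 welds).
R_nwt = 0.6 × 430 × 3.535 × 185 × 10⁻³ = 168.7 kN (transverse, base value).
(i) R_nwl + R_nwt = 570 kN; (ii) 0.85 R_nwl + 1.5 R_nwt = 594.2 kN.
R_n = max = 594.2 kN [governs: (ii)]; φR_n = 445.6 kN.

φR_n ≈ 446 kN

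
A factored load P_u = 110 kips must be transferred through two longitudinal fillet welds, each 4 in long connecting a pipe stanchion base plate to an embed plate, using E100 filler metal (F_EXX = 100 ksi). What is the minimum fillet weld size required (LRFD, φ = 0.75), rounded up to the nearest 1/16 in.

w = 7/16 in

Total weld length L = 8 in.
Required throat t_e = P_u / (φ × 0.6 F_EXX × L) = 110 / (0.75 × 0.6 × 100 × 8) = 0.3056 in.
Required leg w = t_e / 0.707 = 0.4322 in → use 7/16 in.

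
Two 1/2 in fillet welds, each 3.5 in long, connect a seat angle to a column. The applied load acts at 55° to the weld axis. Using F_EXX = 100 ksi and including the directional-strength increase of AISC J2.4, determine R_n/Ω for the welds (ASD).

t_e = 0.707 × 0.5 = 0.3535 in; A_we = 0.3535 × 7 = 2.474 in².
Directional factor: 1.0 + 0.5 sin^1.5(55°) = 1.371.
F_nw = 0.6 × 100 × 1.371 = 82.24 ksi.
R_n/Ω = (82.24 × 2.474) / 2.0 = 101.8 kip.

R_n/Ω ≈ 102 kip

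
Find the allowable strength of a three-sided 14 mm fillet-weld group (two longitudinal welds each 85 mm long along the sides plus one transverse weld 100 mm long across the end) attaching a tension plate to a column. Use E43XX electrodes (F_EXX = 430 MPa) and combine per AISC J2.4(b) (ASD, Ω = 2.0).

R_n/Ω ≈ 376 kN

t_e = 0.707 × 14 = 9.898 mm.
R_nwl = 0.6 × 430 × 9.898 × 170 × 10⁻³ = 434.1 kN (longitudinal, 2 welds).
R_nwt = 0.6 × 430 × 9.898 × 100 × 10⁻³ = 255.4 kN (transverse, base value).
(i) R_nwl + R_nwt = 689.5 kN; (ii) 0.85 R_nwl + 1.5 R_nwt = 752.1 kN.
R_n = max = 752.1 kN [governs: (ii)]; R_n/Ω = 376 kN.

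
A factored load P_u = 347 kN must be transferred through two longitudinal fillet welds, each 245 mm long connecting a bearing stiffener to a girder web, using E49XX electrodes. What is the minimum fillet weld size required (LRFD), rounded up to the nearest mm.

E49XX → F_EXX = 490 MPa.
Total weld length L = 490 mm.
Required throat t_e = P_u / (φ × 0.6 F_EXX × L) = 347 / (0.75 × 0.6 × 490 × 490 × 10⁻³) = 3.212 mm.
Required leg w = t_e / 0.707 = 4.543 mm → use 5 mm.

w = 5 mm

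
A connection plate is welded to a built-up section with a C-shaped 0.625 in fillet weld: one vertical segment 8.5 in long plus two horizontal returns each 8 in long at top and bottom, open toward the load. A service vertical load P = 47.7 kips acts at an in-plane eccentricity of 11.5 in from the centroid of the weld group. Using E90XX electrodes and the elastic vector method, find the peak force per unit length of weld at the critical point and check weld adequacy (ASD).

E90XX → F_EXX = 90 ksi.
Total weld length L_w = 24.5 in. Treat welds as unit-width lines.
Centroid: x̄ = 2×8×4 / 24.5 = 2.612 in from the vertical weld.
Polar moment about centroid: J = I_x + I_y = [8.5³/12 + 2×8×4.25²] + [8.5×2.612² + 2(8³/12 + 8×1.388²)] = 514.3 in³.
Direct shear f_v = P/L_w = 47.7 / 24.5 = 1.947 kip/in (vertical).
Torsion M = P·e = 47.7 × 11.5 = 548.55 kip·in.
Critical point at (x, y) = (5.388, 4.25) from centroid. f_tx = M·y/J = 4.533 kip/in; f_ty = M·x/J = 5.746 kip/in.
Resultant f_max = √[f_tx² + (f_v + f_ty)²] = √[4.533² + (1.947 + 5.746)²] = 8.929 kip/in.
Capacity per unit length: r_n/Ω = (1/2.0) × 0.6 × 90 × (0.707 × 0.625) = 11.93 kip/in.
8.929 ≤ 11.93 → adequate.

f_max ≈ 8.93 kip/in; adequate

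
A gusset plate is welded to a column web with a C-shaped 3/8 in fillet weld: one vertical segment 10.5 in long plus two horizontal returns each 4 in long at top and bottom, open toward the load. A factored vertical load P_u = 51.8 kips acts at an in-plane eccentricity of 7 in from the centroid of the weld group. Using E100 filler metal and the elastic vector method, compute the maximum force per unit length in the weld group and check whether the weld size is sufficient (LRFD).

E100XX → F_EXX = 100 ksi.
Total weld length L_w = 18.5 in. Treat welds as unit-width lines.
Centroid: x̄ = 2×4×2 / 18.5 = 0.8649 in from the vertical weld.
Polar moment about centroid: J = I_x + I_y = [10.5³/12 + 2×4×5.25²] + [10.5×0.8649² + 2(4³/12 + 4×1.135²)] = 345.8 in³.
Direct shear f_v = P/L_w = 51.8 / 18.5 = 2.8 kip/in (vertical).
Torsion M = P·e = 51.8 × 7 = 362.6 kip·in.
Critical point at (x, y) = (3.135, 5.25) from centroid. f_tx = M·y/J = 5.505 kip/in; f_ty = M·x/J = 3.287 kip/in.
Resultant f_max = √[f_tx² + (f_v + f_ty)²] = √[5.505² + (2.8 + 3.287)²] = 8.208 kip/in.
Capacity per unit length: φr_n = 0.75 × 0.6 × 100 × (0.707 × 0.375) = 11.93 kip/in.
8.208 ≤ 11.93 → adequate.

f_max ≈ 8.21 kip/in; adequate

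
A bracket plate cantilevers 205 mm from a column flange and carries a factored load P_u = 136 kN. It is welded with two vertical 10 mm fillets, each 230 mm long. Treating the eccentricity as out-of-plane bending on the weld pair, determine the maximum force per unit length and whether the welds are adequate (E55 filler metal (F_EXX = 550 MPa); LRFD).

f_max ≈ 1610 N/mm; adequate

L_w = 2 × 230 = 460 mm; section modulus (unit throat) S = 2 × L²/6 = 17630 mm².
Direct shear f_v = P/L_w = 136×10³/460 = 295.7 N/mm.
Moment M = P × e = 136×10³ × 205 = 27880000 N·mm; bending f_b = M/S = 1581 N/mm.
f_max = √(f_v² + f_b²) = √(295.7² + 1581²) = 1609 N/mm.
φr_n = 0.75 × 0.6 × 550 × (0.707 × 10) = 1750 N/mm → adequate.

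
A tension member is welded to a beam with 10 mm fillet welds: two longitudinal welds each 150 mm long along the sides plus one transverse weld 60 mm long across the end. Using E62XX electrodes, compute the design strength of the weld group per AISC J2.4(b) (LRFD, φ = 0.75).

E62XX → F_EXX = 620 MPa.
t_e = 0.707 × 10 = 7.07 mm.
R_nwl = 0.6 × 620 × 7.07 × 300 × 10⁻³ = 789 kN (longitudinal, 2 welds).
R_nwt = 0.6 × 620 × 7.07 × 60 × 10⁻³ = 157.8 kN (transverse, base value).
(i) R_nwl + R_nwt = 946.8 kN; (ii) 0.85 R_nwl + 1.5 R_nwt = 907.4 kN.
R_n = max = 946.8 kN [governs: (i)]; φR_n = 710.1 kN.

φR_n ≈ 710 kN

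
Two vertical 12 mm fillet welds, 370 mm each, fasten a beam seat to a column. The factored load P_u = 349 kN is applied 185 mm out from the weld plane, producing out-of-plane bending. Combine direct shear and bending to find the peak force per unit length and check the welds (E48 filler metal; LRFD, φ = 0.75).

f_max ≈ 1490 N/mm; adequate

E48XX → F_EXX = 480 MPa.
L_w = 2 × 370 = 740 mm; section modulus (unit throat) S = 2 × L²/6 = 45630 mm².
Direct shear f_v = P/L_w = 349×10³/740 = 471.6 N/mm.
Moment M = P × e = 349×10³ × 185 = 64565000 N·mm; bending f_b = M/S = 1415 N/mm.
f_max = √(f_v² + f_b²) = √(471.6² + 1415²) = 1491 N/mm.
φr_n = 0.75 × 0.6 × 480 × (0.707 × 12) = 1833 N/mm → adequate.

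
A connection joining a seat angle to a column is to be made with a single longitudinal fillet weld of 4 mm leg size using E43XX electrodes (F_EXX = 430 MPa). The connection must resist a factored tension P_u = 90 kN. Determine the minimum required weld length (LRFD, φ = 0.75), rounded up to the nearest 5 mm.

L = 165 mm

Throat t_e = 0.707 × 4 = 2.828 mm.
φr_n = 0.75 × 0.6 × 430 × 2.828 × 10⁻³ = 0.5472 kN/mm.
L_req = P_u / φr_n = 90 / 0.5472 = 164.5 mm total.
Round up → use L = 165 mm.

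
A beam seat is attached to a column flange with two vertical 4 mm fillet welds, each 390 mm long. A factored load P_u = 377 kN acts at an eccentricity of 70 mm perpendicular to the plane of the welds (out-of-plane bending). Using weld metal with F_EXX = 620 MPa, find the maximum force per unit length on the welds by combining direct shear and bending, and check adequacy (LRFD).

f_max ≈ 710 N/mm; adequate

L_w = 2 × 390 = 780 mm; section modulus (unit throat) S = 2 × L²/6 = 50700 mm².
Direct shear f_v = P/L_w = 377×10³/780 = 483.3 N/mm.
Moment M = P × e = 377×10³ × 70 = 26390000 N·mm; bending f_b = M/S = 520.5 N/mm.
f_max = √(f_v² + f_b²) = √(483.3² + 520.5²) = 710.3 N/mm.
φr_n = 0.75 × 0.6 × 620 × (0.707 × 4) = 789 N/mm → adequate.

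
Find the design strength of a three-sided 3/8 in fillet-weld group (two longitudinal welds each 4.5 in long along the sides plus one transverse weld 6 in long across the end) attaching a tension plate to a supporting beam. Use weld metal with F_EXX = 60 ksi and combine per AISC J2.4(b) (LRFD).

φR_n ≈ 119 kips

t_e = 0.707 × 0.375 = 0.2651 in.
R_nwl = 0.6 × 60 × 0.2651 × 9 = 85.9 kips (longitudinal, 2 welds).
R_nwt = 0.6 × 60 × 0.2651 × 6 = 57.27 kips (transverse, base value).
(i) R_nwl + R_nwt = 143.2 kips; (ii) 0.85 R_nwl + 1.5 R_nwt = 158.9 kips.
R_n = max = 158.9 kips [governs: (ii)]; φR_n = 119.2 kips.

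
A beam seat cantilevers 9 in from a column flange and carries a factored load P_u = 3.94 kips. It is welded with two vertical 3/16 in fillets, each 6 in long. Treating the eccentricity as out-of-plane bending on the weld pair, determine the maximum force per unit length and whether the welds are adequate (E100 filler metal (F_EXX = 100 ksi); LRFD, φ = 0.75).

f_max ≈ 2.97 kip/in; adequate

L_w = 2 × 6 = 12 in; section modulus (unit throat) S = 2 × L²/6 = 12 in².
Direct shear f_v = P/L_w = 3.94/12 = 0.3283 kip/in.
Moment M = P × e = 3.94 × 9 = 35.46 kip·in; bending f_b = M/S = 2.955 kip/in.
f_max = √(f_v² + f_b²) = √(0.3283² + 2.955²) = 2.973 kip/in.
φr_n = 0.75 × 0.6 × 100 × (0.707 × 0.1875) = 5.965 kip/in → adequate.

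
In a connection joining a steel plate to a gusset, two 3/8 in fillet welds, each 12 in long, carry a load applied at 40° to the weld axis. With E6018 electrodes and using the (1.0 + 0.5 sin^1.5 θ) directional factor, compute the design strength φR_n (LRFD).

φR_n ≈ 216 kip

E60XX → F_EXX = 60 ksi.
t_e = 0.707 × 0.375 = 0.2651 in; A_we = 0.2651 × 24 = 6.363 in².
Directional factor: 1.0 + 0.5 sin^1.5(40°) = 1.258.
F_nw = 0.6 × 60 × 1.258 = 45.28 ksi.
φR_n = 0.75 × 45.28 × 6.363 = 216.1 kip.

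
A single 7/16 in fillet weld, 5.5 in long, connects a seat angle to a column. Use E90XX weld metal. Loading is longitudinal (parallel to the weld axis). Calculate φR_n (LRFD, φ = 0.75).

E90XX → F_EXX = 90 ksi.
Effective throat t_e = 0.707 × 0.4375 = 0.3093 in.
Total length L = 5.5 in; A_we = 0.3093 × 5.5 = 1.701 in².
F_nw = 0.6 F_EXX = 0.6 × 90 = 54 ksi.
φR_n = 0.75 × 54 × 1.701 = 68.9 kips.

φR_n ≈ 68.9 kips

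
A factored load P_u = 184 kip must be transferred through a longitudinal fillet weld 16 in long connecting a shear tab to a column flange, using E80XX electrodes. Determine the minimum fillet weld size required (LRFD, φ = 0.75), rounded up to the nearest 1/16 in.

E80XX → F_EXX = 80 ksi.
Total weld length L = 16 in.
Required throat t_e = P_u / (φ × 0.6 F_EXX × L) = 184 / (0.75 × 0.6 × 80 × 16) = 0.3194 in.
Required leg w = t_e / 0.707 = 0.4518 in → use 1/2 in.

w = 1/2 in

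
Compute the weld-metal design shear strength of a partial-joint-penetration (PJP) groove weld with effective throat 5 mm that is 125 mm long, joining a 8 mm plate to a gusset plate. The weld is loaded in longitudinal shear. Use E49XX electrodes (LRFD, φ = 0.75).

E49XX → F_EXX = 490 MPa.
Effective throat (given) t_e = 5 mm.
A_we = 5 × 125 = 625 mm².
F_nw = 0.6 F_EXX = 294 MPa.
φR_n = 0.75 × 294 × 625 × 10⁻³ = 137.8 kN.

φR_n ≈ 138 kN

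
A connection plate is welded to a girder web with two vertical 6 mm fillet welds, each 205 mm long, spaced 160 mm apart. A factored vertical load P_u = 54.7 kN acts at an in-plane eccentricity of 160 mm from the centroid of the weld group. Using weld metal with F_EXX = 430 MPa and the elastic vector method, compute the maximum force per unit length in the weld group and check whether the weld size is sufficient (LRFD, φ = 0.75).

f_max ≈ 377 N/mm; adequate

Total weld length L_w = 410 mm. Treat welds as unit-width lines.
Polar moment about centroid: J = 2[d³/12 + d(b/2)²] = 2[205³/12 + 205×80²] = 4060000 mm³.
Direct shear f_v = P/L_w = 54.7×10³ / 410 = 133.4 N/mm (vertical).
Torsion M = P·e = 54.7×10³ × 160 = 8752000 N·mm.
Critical point at (x, y) = (80, 102.5) from centroid. f_tx = M·y/J = 221 N/mm; f_ty = M·x/J = 172.5 N/mm.
Resultant f_max = √[f_tx² + (f_v + f_ty)²] = √[221² + (133.4 + 172.5)²] = 377.3 N/mm.
Capacity per unit length: φr_n = 0.75 × 0.6 × 430 × (0.707 × 6) = 820.8 N/mm.
377.3 ≤ 820.8 → adequate.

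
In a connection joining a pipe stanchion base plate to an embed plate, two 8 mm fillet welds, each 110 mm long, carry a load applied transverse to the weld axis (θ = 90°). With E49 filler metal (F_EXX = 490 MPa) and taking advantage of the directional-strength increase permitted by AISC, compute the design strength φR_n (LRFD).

t_e = 0.707 × 8 = 5.656 mm; A_we = 5.656 × 220 = 1244 mm².
Directional factor: 1.0 + 0.5 sin^1.5(90°) = 1.5.
F_nw = 0.6 × 490 × 1.5 = 441 MPa.
φR_n = 0.75 × 441 × 1244 × 10⁻³ = 411.6 kN.

φR_n ≈ 412 kN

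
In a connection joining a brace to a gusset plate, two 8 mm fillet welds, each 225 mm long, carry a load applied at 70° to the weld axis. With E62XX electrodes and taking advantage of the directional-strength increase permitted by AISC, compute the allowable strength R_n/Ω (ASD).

E62XX → F_EXX = 620 MPa.
t_e = 0.707 × 8 = 5.656 mm; A_we = 5.656 × 450 = 2545 mm².
Directional factor: 1.0 + 0.5 sin^1.5(70°) = 1.455.
F_nw = 0.6 × 620 × 1.455 = 541.4 MPa.
R_n/Ω = (541.4 × 2545) / 2.0 × 10⁻³ = 689 kN.

R_n/Ω ≈ 689 kN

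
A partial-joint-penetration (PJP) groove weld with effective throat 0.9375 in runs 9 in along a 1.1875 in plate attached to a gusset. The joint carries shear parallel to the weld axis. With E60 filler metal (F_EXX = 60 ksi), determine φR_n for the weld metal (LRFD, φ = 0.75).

φR_n ≈ 228 kips

Effective throat (given) t_e = 0.9375 in.
A_we = 0.9375 × 9 = 8.438 in².
F_nw = 0.6 F_EXX = 36 ksi.
φR_n = 0.75 × 36 × 8.438 = 227.8 kips.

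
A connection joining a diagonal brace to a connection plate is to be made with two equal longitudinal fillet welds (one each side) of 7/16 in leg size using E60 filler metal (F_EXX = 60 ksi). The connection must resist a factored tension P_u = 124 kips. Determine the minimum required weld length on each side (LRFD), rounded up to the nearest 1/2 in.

L = 7.5 in on each side

Throat t_e = 0.707 × 0.4375 = 0.3093 in.
φr_n = 0.75 × 0.6 × 60 × 0.3093 = 8.351 kips/in.
L_req = P_u / φr_n = 124 / 8.351 = 14.85 in total.
Per side: 14.85 / 2 = 7.424 in.
Round up → use L = 7.5 in on each side.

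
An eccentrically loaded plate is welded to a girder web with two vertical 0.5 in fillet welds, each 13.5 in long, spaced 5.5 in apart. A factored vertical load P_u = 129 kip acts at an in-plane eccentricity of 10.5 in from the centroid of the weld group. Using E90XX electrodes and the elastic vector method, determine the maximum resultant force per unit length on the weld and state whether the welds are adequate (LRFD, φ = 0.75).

E90XX → F_EXX = 90 ksi.
Total weld length L_w = 27 in. Treat welds as unit-width lines.
Polar moment about centroid: J = 2[d³/12 + d(b/2)²] = 2[13.5³/12 + 13.5×2.75²] = 614.2 in³.
Direct shear f_v = P/L_w = 129 / 27 = 4.778 kip/in (vertical).
Torsion M = P·e = 129 × 10.5 = 1354.5 kip·in.
Critical point at (x, y) = (2.75, 6.75) from centroid. f_tx = M·y/J = 14.88 kip/in; f_ty = M·x/J = 6.064 kip/in.
Resultant f_max = √[f_tx² + (f_v + f_ty)²] = √[14.88² + (4.778 + 6.064)²] = 18.41 kip/in.
Capacity per unit length: φr_n = 0.75 × 0.6 × 90 × (0.707 × 0.5) = 14.32 kip/in.
18.41 > 14.32 → NOT adequate.

f_max ≈ 18.4 kip/in; NOT adequate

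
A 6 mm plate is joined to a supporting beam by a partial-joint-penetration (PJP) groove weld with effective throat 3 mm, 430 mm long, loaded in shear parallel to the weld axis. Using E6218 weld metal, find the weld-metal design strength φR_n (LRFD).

φR_n ≈ 360 kN

E62XX → F_EXX = 620 MPa.
Effective throat (given) t_e = 3 mm.
A_we = 3 × 430 = 1290 mm².
F_nw = 0.6 F_EXX = 372 MPa.
φR_n = 0.75 × 372 × 1290 × 10⁻³ = 359.9 kN.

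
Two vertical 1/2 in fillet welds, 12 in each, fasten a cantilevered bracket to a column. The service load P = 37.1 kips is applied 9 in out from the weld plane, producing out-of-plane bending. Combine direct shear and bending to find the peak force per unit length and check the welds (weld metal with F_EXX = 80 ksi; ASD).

L_w = 2 × 12 = 24 in; section modulus (unit throat) S = 2 × L²/6 = 48 in².
Direct shear f_v = P/L_w = 37.1/24 = 1.546 kip/in.
Moment M = P × e = 37.1 × 9 = 333.9 kip·in; bending f_b = M/S = 6.956 kip/in.
f_max = √(f_v² + f_b²) = √(1.546² + 6.956²) = 7.126 kip/in.
r_n/Ω = (1/2.0) × 0.6 × 80 × (0.707 × 0.5) = 8.484 kip/in → adequate.

f_max ≈ 7.13 kip/in; adequate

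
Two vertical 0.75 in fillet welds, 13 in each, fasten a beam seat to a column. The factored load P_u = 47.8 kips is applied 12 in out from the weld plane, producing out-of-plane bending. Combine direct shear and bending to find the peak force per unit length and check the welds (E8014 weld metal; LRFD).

f_max ≈ 10.3 kip/in; adequate

E80XX → F_EXX = 80 ksi.
L_w = 2 × 13 = 26 in; section modulus (unit throat) S = 2 × L²/6 = 56.33 in².
Direct shear f_v = P/L_w = 47.8/26 = 1.838 kip/in.
Moment M = P × e = 47.8 × 12 = 573.6 kip·in; bending f_b = M/S = 10.18 kip/in.
f_max = √(f_v² + f_b²) = √(1.838² + 10.18²) = 10.35 kip/in.
φr_n = 0.75 × 0.6 × 80 × (0.707 × 0.75) = 19.09 kip/in → adequate.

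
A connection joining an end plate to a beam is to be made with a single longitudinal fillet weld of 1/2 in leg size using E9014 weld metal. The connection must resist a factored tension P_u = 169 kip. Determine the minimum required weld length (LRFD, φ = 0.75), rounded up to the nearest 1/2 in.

E90XX → F_EXX = 90 ksi.
Throat t_e = 0.707 × 0.5 = 0.3535 in.
φr_n = 0.75 × 0.6 × 90 × 0.3535 = 14.32 kip/in.
L_req = P_u / φr_n = 169 / 14.32 = 11.8 in total.
Round up → use L = 12 in.

L = 12 in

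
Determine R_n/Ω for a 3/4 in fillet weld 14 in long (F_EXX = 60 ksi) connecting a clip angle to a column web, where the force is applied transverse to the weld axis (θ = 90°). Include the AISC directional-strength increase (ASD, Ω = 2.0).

R_n/Ω ≈ 200 kip

t_e = 0.707 × 0.75 = 0.5302 in; A_we = 0.5302 × 14 = 7.423 in².
Directional factor: 1.0 + 0.5 sin^1.5(90°) = 1.5.
F_nw = 0.6 × 60 × 1.5 = 54 ksi.
R_n/Ω = (54 × 7.423) / 2.0 = 200.4 kip.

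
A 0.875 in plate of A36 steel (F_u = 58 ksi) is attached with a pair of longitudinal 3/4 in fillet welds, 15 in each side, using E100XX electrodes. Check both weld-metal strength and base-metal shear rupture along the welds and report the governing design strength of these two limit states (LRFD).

E100XX → F_EXX = 100 ksi.
t_e = 0.707 × 0.75 = 0.5302 in; L = 30 in.
Weld metal: φR_n = 0.75 × 0.6 × 100 × 0.5302 × 30 = 715.8 kip.
Base metal (shear rupture): φR_n = 0.75 × 0.6 × 58 × 0.875 × 30 = 685.1 kip.
Governing: base-metal shear rupture.

φR_n ≈ 685 kip (base-metal shear rupture governs)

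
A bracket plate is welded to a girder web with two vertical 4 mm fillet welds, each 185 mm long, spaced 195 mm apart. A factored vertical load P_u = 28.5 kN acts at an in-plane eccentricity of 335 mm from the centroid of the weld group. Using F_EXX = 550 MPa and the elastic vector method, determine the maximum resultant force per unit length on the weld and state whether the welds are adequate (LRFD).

Total weld length L_w = 370 mm. Treat welds as unit-width lines.
Polar moment about centroid: J = 2[d³/12 + d(b/2)²] = 2[185³/12 + 185×97.5²] = 4573000 mm³.
Direct shear f_v = P/L_w = 28.5×10³ / 370 = 77.03 N/mm (vertical).
Torsion M = P·e = 28.5×10³ × 335 = 9547500 N·mm.
Critical point at (x, y) = (97.5, 92.5) from centroid. f_tx = M·y/J = 193.1 N/mm; f_ty = M·x/J = 203.6 N/mm.
Resultant f_max = √[f_tx² + (f_v + f_ty)²] = √[193.1² + (77.03 + 203.6)²] = 340.6 N/mm.
Capacity per unit length: φr_n = 0.75 × 0.6 × 550 × (0.707 × 4) = 699.9 N/mm.
340.6 ≤ 699.9 → adequate.

f_max ≈ 341 N/mm; adequate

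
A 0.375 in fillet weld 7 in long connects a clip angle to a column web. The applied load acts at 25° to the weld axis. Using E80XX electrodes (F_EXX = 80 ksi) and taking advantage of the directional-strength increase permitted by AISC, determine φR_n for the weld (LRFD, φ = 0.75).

t_e = 0.707 × 0.375 = 0.2651 in; A_we = 0.2651 × 7 = 1.856 in².
Directional factor: 1.0 + 0.5 sin^1.5(25°) = 1.137.
F_nw = 0.6 × 80 × 1.137 = 54.59 ksi.
φR_n = 0.75 × 54.59 × 1.856 = 75.99 kip.

φR_n ≈ 76 kip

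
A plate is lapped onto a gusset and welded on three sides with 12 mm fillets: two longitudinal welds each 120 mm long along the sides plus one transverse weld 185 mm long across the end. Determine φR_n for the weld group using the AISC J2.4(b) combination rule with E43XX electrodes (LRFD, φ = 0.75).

E43XX → F_EXX = 430 MPa.
t_e = 0.707 × 12 = 8.484 mm.
R_nwl = 0.6 × 430 × 8.484 × 240 × 10⁻³ = 525.3 kN (longitudinal, 2 welds).
R_nwt = 0.6 × 430 × 8.484 × 185 × 10⁻³ = 404.9 kN (transverse, base value).
(i) R_nwl + R_nwt = 930.3 kN; (ii) 0.85 R_nwl + 1.5 R_nwt = 1054 kN.
R_n = max = 1054 kN [governs: (ii)]; φR_n = 790.5 kN.

φR_n ≈ 790 kN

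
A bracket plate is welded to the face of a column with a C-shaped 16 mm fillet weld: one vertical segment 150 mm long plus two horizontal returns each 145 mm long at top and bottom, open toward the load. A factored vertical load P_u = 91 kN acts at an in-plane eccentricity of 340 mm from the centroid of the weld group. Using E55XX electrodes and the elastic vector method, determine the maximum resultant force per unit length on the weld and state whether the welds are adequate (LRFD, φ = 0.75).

E55XX → F_EXX = 550 MPa.
Total weld length L_w = 440 mm. Treat welds as unit-width lines.
Centroid: x̄ = 2×145×72.5 / 440 = 47.78 mm from the vertical weld.
Polar moment about centroid: J = I_x + I_y = [150³/12 + 2×145×75²] + [150×47.78² + 2(145³/12 + 145×24.72²)] = 2940000 mm³.
Direct shear f_v = P/L_w = 91×10³ / 440 = 206.8 N/mm (vertical).
Torsion M = P·e = 91×10³ × 340 = 30940000 N·mm.
Critical point at (x, y) = (97.22, 75) from centroid. f_tx = M·y/J = 789.2 N/mm; f_ty = M·x/J = 1023 N/mm.
Resultant f_max = √[f_tx² + (f_v + f_ty)²] = √[789.2² + (206.8 + 1023)²] = 1461 N/mm.
Capacity per unit length: φr_n = 0.75 × 0.6 × 550 × (0.707 × 16) = 2800 N/mm.
1461 ≤ 2800 → adequate.

f_max ≈ 1460 N/mm; adequate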